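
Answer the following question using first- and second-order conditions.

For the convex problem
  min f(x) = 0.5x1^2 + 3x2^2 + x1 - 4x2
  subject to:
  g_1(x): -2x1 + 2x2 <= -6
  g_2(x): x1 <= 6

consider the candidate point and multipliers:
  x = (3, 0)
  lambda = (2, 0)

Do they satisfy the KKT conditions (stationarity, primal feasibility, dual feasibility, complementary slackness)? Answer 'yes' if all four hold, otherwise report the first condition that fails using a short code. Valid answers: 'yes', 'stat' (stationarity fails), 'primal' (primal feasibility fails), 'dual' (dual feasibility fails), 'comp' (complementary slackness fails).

Gradient of f: grad f(x) = Q x + c = (4, -4)
Constraint values g_i(x) = a_i^T x - b_i:
  g_1((3, 0)) = 0
  g_2((3, 0)) = -3
Stationarity residual: grad f(x) + sum_i lambda_i a_i = (0, 0)
  -> stationarity OK
Primal feasibility (all g_i <= 0): OK
Dual feasibility (all lambda_i >= 0): OK
Complementary slackness (lambda_i * g_i(x) = 0 for all i): OK

Verdict: yes, KKT holds.

yes


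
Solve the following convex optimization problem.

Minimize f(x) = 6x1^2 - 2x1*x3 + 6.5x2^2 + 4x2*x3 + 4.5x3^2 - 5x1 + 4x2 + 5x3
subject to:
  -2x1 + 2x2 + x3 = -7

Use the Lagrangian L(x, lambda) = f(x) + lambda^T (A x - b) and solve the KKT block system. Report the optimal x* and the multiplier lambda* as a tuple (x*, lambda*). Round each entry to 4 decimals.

Form the Lagrangian:
  L(x, lambda) = (1/2) x^T Q x + c^T x + lambda^T (A x - b)
Stationarity (grad_x L = 0): Q x + c + A^T lambda = 0.
Primal feasibility: A x = b.

This gives the KKT block system:
  [ Q   A^T ] [ x     ]   [-c ]
  [ A    0  ] [ lambda ] = [ b ]

Solving the linear system:
  x*      = (1.7782, -1.4946, -0.4543)
  lambda* = (8.6237)
  f(x*)   = 21.6122

x* = (1.7782, -1.4946, -0.4543), lambda* = (8.6237)


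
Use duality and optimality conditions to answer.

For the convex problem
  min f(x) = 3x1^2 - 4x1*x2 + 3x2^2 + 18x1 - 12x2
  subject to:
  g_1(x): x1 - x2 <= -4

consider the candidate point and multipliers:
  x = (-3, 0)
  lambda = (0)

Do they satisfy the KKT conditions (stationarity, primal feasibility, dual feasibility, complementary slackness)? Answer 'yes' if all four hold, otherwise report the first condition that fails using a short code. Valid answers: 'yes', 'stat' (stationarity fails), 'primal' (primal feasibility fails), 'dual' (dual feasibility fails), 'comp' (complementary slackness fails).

Gradient of f: grad f(x) = Q x + c = (0, 0)
Constraint values g_i(x) = a_i^T x - b_i:
  g_1((-3, 0)) = 1
Stationarity residual: grad f(x) + sum_i lambda_i a_i = (0, 0)
  -> stationarity OK
Primal feasibility (all g_i <= 0): FAILS
Dual feasibility (all lambda_i >= 0): OK
Complementary slackness (lambda_i * g_i(x) = 0 for all i): OK

Verdict: the first failing condition is primal_feasibility -> primal.

primal


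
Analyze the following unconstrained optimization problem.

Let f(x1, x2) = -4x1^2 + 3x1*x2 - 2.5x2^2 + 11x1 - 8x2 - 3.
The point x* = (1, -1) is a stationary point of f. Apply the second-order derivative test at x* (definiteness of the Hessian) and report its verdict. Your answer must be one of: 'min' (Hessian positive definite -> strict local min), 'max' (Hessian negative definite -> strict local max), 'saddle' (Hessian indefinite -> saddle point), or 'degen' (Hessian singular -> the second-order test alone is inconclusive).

Compute the Hessian H = grad^2 f:
  H = [[-8, 3], [3, -5]]
Verify stationarity: grad f(x*) = H x* + g = (0, 0).
Eigenvalues of H: -9.8541, -3.1459.
Both eigenvalues < 0, so H is negative definite -> x* is a strict local max.

max


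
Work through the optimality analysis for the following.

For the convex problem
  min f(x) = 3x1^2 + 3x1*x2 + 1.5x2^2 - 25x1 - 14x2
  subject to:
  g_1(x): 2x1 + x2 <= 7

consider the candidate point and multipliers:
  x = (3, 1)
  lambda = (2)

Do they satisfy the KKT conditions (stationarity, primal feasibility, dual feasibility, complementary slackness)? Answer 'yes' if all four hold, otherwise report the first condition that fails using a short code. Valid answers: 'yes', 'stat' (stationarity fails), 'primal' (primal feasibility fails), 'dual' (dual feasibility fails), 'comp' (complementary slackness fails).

Gradient of f: grad f(x) = Q x + c = (-4, -2)
Constraint values g_i(x) = a_i^T x - b_i:
  g_1((3, 1)) = 0
Stationarity residual: grad f(x) + sum_i lambda_i a_i = (0, 0)
  -> stationarity OK
Primal feasibility (all g_i <= 0): OK
Dual feasibility (all lambda_i >= 0): OK
Complementary slackness (lambda_i * g_i(x) = 0 for all i): OK

Verdict: yes, KKT holds.

yes


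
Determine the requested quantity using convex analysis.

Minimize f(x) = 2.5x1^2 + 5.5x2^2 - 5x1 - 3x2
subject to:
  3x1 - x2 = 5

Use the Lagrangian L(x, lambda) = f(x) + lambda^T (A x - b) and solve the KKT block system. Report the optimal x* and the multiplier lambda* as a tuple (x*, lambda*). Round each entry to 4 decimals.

Form the Lagrangian:
  L(x, lambda) = (1/2) x^T Q x + c^T x + lambda^T (A x - b)
Stationarity (grad_x L = 0): Q x + c + A^T lambda = 0.
Primal feasibility: A x = b.

This gives the KKT block system:
  [ Q   A^T ] [ x     ]   [-c ]
  [ A    0  ] [ lambda ] = [ b ]

Solving the linear system:
  x*      = (1.7212, 0.1635)
  lambda* = (-1.2019)
  f(x*)   = -1.5433

x* = (1.7212, 0.1635), lambda* = (-1.2019)


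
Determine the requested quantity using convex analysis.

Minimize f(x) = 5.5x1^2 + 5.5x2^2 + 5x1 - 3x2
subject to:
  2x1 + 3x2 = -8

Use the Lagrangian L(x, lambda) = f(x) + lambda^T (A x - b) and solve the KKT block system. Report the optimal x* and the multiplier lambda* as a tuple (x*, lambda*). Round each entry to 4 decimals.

Form the Lagrangian:
  L(x, lambda) = (1/2) x^T Q x + c^T x + lambda^T (A x - b)
Stationarity (grad_x L = 0): Q x + c + A^T lambda = 0.
Primal feasibility: A x = b.

This gives the KKT block system:
  [ Q   A^T ] [ x     ]   [-c ]
  [ A    0  ] [ lambda ] = [ b ]

Solving the linear system:
  x*      = (-1.6713, -1.5524)
  lambda* = (6.6923)
  f(x*)   = 24.9196

x* = (-1.6713, -1.5524), lambda* = (6.6923)


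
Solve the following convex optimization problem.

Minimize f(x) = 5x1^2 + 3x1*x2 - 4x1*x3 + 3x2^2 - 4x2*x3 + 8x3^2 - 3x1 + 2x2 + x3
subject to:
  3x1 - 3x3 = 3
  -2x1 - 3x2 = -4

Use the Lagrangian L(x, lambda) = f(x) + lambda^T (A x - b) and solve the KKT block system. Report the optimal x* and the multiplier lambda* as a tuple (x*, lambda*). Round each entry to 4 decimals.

Form the Lagrangian:
  L(x, lambda) = (1/2) x^T Q x + c^T x + lambda^T (A x - b)
Stationarity (grad_x L = 0): Q x + c + A^T lambda = 0.
Primal feasibility: A x = b.

This gives the KKT block system:
  [ Q   A^T ] [ x     ]   [-c ]
  [ A    0  ] [ lambda ] = [ b ]

Solving the linear system:
  x*      = (1.1212, 0.5859, 0.1212)
  lambda* = (-1.2963, 2.798)
  f(x*)   = 6.5051

x* = (1.1212, 0.5859, 0.1212), lambda* = (-1.2963, 2.798)


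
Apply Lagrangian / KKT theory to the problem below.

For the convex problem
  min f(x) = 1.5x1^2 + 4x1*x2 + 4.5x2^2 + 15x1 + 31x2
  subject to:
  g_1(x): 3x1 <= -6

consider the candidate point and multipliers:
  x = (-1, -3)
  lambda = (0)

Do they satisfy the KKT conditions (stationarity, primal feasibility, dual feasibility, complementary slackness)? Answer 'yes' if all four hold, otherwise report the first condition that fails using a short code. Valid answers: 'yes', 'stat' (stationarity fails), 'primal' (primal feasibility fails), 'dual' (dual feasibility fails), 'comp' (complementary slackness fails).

Gradient of f: grad f(x) = Q x + c = (0, 0)
Constraint values g_i(x) = a_i^T x - b_i:
  g_1((-1, -3)) = 3
Stationarity residual: grad f(x) + sum_i lambda_i a_i = (0, 0)
  -> stationarity OK
Primal feasibility (all g_i <= 0): FAILS
Dual feasibility (all lambda_i >= 0): OK
Complementary slackness (lambda_i * g_i(x) = 0 for all i): OK

Verdict: the first failing condition is primal_feasibility -> primal.

primal


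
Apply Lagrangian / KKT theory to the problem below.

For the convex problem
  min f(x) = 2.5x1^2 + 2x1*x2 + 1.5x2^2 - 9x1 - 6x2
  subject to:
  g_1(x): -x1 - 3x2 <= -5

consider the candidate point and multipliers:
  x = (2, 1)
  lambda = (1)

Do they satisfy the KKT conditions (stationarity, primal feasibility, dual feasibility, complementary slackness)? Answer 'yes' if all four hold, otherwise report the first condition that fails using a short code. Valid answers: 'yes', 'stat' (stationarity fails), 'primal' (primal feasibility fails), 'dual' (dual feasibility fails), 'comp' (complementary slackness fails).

Gradient of f: grad f(x) = Q x + c = (3, 1)
Constraint values g_i(x) = a_i^T x - b_i:
  g_1((2, 1)) = 0
Stationarity residual: grad f(x) + sum_i lambda_i a_i = (2, -2)
  -> stationarity FAILS
Primal feasibility (all g_i <= 0): OK
Dual feasibility (all lambda_i >= 0): OK
Complementary slackness (lambda_i * g_i(x) = 0 for all i): OK

Verdict: the first failing condition is stationarity -> stat.

stat


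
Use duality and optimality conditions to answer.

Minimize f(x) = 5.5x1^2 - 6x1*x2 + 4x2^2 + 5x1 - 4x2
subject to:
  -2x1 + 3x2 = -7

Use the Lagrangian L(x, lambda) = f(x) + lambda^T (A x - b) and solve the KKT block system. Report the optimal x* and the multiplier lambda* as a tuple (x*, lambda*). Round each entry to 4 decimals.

Form the Lagrangian:
  L(x, lambda) = (1/2) x^T Q x + c^T x + lambda^T (A x - b)
Stationarity (grad_x L = 0): Q x + c + A^T lambda = 0.
Primal feasibility: A x = b.

This gives the KKT block system:
  [ Q   A^T ] [ x     ]   [-c ]
  [ A    0  ] [ lambda ] = [ b ]

Solving the linear system:
  x*      = (-0.5932, -2.7288)
  lambda* = (7.4237)
  f(x*)   = 29.9576

x* = (-0.5932, -2.7288), lambda* = (7.4237)


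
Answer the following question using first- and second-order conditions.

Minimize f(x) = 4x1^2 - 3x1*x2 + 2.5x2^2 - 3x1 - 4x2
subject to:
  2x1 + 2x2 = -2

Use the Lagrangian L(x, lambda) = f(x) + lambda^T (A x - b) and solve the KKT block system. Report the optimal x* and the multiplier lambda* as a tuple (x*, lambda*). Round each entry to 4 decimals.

Form the Lagrangian:
  L(x, lambda) = (1/2) x^T Q x + c^T x + lambda^T (A x - b)
Stationarity (grad_x L = 0): Q x + c + A^T lambda = 0.
Primal feasibility: A x = b.

This gives the KKT block system:
  [ Q   A^T ] [ x     ]   [-c ]
  [ A    0  ] [ lambda ] = [ b ]

Solving the linear system:
  x*      = (-0.4737, -0.5263)
  lambda* = (2.6053)
  f(x*)   = 4.3684

x* = (-0.4737, -0.5263), lambda* = (2.6053)


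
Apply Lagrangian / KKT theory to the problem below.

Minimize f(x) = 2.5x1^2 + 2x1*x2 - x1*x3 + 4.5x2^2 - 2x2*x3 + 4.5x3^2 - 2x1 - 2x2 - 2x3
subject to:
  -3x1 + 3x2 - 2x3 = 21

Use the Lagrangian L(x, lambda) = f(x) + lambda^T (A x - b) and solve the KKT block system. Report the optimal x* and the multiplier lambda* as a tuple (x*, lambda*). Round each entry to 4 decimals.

Form the Lagrangian:
  L(x, lambda) = (1/2) x^T Q x + c^T x + lambda^T (A x - b)
Stationarity (grad_x L = 0): Q x + c + A^T lambda = 0.
Primal feasibility: A x = b.

This gives the KKT block system:
  [ Q   A^T ] [ x     ]   [-c ]
  [ A    0  ] [ lambda ] = [ b ]

Solving the linear system:
  x*      = (-3.8718, 2.6193, -0.7635)
  lambda* = (-5.1189)
  f(x*)   = 55.7648

x* = (-3.8718, 2.6193, -0.7635), lambda* = (-5.1189)


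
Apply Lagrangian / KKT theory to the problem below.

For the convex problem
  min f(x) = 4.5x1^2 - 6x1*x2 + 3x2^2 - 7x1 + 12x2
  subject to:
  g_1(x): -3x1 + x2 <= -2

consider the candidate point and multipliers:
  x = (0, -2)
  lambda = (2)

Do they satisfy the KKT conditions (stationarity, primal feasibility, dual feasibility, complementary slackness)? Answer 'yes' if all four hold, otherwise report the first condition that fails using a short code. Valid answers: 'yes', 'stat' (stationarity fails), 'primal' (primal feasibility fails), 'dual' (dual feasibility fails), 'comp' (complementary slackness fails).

Gradient of f: grad f(x) = Q x + c = (5, 0)
Constraint values g_i(x) = a_i^T x - b_i:
  g_1((0, -2)) = 0
Stationarity residual: grad f(x) + sum_i lambda_i a_i = (-1, 2)
  -> stationarity FAILS
Primal feasibility (all g_i <= 0): OK
Dual feasibility (all lambda_i >= 0): OK
Complementary slackness (lambda_i * g_i(x) = 0 for all i): OK

Verdict: the first failing condition is stationarity -> stat.

stat


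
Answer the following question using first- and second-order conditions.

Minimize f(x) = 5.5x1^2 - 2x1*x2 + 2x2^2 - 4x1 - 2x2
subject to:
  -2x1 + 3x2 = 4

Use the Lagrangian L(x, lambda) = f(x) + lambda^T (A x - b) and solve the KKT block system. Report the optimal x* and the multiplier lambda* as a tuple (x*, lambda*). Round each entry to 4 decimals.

Form the Lagrangian:
  L(x, lambda) = (1/2) x^T Q x + c^T x + lambda^T (A x - b)
Stationarity (grad_x L = 0): Q x + c + A^T lambda = 0.
Primal feasibility: A x = b.

This gives the KKT block system:
  [ Q   A^T ] [ x     ]   [-c ]
  [ A    0  ] [ lambda ] = [ b ]

Solving the linear system:
  x*      = (0.4396, 1.6264)
  lambda* = (-1.2088)
  f(x*)   = -0.0879

x* = (0.4396, 1.6264), lambda* = (-1.2088)


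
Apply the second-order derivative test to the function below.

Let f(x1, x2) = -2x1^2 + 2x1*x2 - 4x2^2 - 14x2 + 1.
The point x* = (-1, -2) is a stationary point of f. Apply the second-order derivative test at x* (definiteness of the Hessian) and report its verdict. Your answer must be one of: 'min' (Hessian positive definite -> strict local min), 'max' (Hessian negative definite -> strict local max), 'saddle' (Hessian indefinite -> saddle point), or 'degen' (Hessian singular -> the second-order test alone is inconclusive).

Compute the Hessian H = grad^2 f:
  H = [[-4, 2], [2, -8]]
Verify stationarity: grad f(x*) = H x* + g = (0, 0).
Eigenvalues of H: -8.8284, -3.1716.
Both eigenvalues < 0, so H is negative definite -> x* is a strict local max.

max


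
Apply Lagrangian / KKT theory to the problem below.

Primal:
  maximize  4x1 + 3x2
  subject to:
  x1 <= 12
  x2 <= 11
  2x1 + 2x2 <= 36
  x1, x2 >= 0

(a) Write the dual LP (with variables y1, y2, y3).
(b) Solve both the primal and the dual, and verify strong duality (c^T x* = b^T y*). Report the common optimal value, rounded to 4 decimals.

The standard primal-dual pair for 'max c^T x s.t. A x <= b, x >= 0' is:
  Dual:  min b^T y  s.t.  A^T y >= c,  y >= 0.

So the dual LP is:
  minimize  12y1 + 11y2 + 36y3
  subject to:
    y1 + 2y3 >= 4
    y2 + 2y3 >= 3
    y1, y2, y3 >= 0

Solving the primal: x* = (12, 6).
  primal value c^T x* = 66.
Solving the dual: y* = (1, 0, 1.5).
  dual value b^T y* = 66.
Strong duality: c^T x* = b^T y*. Confirmed.

66


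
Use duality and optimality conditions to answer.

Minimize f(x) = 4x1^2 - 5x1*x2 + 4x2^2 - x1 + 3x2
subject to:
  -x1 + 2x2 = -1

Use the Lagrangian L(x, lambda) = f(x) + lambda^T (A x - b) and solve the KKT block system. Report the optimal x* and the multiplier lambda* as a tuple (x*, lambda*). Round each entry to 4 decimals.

Form the Lagrangian:
  L(x, lambda) = (1/2) x^T Q x + c^T x + lambda^T (A x - b)
Stationarity (grad_x L = 0): Q x + c + A^T lambda = 0.
Primal feasibility: A x = b.

This gives the KKT block system:
  [ Q   A^T ] [ x     ]   [-c ]
  [ A    0  ] [ lambda ] = [ b ]

Solving the linear system:
  x*      = (-0.2, -0.6)
  lambda* = (0.4)
  f(x*)   = -0.6

x* = (-0.2, -0.6), lambda* = (0.4)


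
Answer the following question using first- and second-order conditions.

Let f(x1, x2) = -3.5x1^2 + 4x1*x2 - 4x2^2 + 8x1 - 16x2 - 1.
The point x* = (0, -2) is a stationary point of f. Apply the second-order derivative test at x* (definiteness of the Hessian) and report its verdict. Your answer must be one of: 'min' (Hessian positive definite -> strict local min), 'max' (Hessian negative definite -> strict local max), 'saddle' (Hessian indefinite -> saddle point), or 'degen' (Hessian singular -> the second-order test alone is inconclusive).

Compute the Hessian H = grad^2 f:
  H = [[-7, 4], [4, -8]]
Verify stationarity: grad f(x*) = H x* + g = (0, 0).
Eigenvalues of H: -11.5311, -3.4689.
Both eigenvalues < 0, so H is negative definite -> x* is a strict local max.

max


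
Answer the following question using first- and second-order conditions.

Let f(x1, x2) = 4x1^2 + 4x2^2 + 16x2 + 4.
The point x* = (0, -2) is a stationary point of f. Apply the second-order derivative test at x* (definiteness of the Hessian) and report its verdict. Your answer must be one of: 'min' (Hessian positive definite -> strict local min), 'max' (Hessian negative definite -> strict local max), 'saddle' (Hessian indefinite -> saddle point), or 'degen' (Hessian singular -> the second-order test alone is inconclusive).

Compute the Hessian H = grad^2 f:
  H = [[8, 0], [0, 8]]
Verify stationarity: grad f(x*) = H x* + g = (0, 0).
Eigenvalues of H: 8, 8.
Both eigenvalues > 0, so H is positive definite -> x* is a strict local min.

min


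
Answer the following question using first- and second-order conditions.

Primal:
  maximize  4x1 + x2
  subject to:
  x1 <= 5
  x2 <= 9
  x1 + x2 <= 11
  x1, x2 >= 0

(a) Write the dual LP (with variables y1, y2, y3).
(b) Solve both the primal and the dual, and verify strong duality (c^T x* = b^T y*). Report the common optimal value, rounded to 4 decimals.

The standard primal-dual pair for 'max c^T x s.t. A x <= b, x >= 0' is:
  Dual:  min b^T y  s.t.  A^T y >= c,  y >= 0.

So the dual LP is:
  minimize  5y1 + 9y2 + 11y3
  subject to:
    y1 + y3 >= 4
    y2 + y3 >= 1
    y1, y2, y3 >= 0

Solving the primal: x* = (5, 6).
  primal value c^T x* = 26.
Solving the dual: y* = (3, 0, 1).
  dual value b^T y* = 26.
Strong duality: c^T x* = b^T y*. Confirmed.

26


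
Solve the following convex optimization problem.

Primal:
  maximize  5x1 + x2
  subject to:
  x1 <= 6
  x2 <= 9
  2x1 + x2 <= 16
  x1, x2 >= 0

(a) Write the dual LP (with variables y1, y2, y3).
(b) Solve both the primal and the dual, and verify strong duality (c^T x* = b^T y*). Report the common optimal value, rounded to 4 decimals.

The standard primal-dual pair for 'max c^T x s.t. A x <= b, x >= 0' is:
  Dual:  min b^T y  s.t.  A^T y >= c,  y >= 0.

So the dual LP is:
  minimize  6y1 + 9y2 + 16y3
  subject to:
    y1 + 2y3 >= 5
    y2 + y3 >= 1
    y1, y2, y3 >= 0

Solving the primal: x* = (6, 4).
  primal value c^T x* = 34.
Solving the dual: y* = (3, 0, 1).
  dual value b^T y* = 34.
Strong duality: c^T x* = b^T y*. Confirmed.

34


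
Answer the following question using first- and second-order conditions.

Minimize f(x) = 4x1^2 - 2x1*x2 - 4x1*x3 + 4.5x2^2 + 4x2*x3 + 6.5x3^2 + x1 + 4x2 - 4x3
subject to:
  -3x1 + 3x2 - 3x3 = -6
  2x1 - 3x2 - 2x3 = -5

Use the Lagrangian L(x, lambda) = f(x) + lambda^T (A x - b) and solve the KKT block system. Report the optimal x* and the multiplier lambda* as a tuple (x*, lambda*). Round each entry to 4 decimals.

Form the Lagrangian:
  L(x, lambda) = (1/2) x^T Q x + c^T x + lambda^T (A x - b)
Stationarity (grad_x L = 0): Q x + c + A^T lambda = 0.
Primal feasibility: A x = b.

This gives the KKT block system:
  [ Q   A^T ] [ x     ]   [-c ]
  [ A    0  ] [ lambda ] = [ b ]

Solving the linear system:
  x*      = (0.1404, 0.3123, 2.1719)
  lambda* = (2.9556, 8.0281)
  f(x*)   = 25.2877

x* = (0.1404, 0.3123, 2.1719), lambda* = (2.9556, 8.0281)


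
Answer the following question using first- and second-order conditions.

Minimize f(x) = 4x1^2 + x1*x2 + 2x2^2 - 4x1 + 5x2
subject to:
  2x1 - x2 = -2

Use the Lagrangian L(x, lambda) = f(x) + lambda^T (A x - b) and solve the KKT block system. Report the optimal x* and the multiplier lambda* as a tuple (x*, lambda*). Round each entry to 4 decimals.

Form the Lagrangian:
  L(x, lambda) = (1/2) x^T Q x + c^T x + lambda^T (A x - b)
Stationarity (grad_x L = 0): Q x + c + A^T lambda = 0.
Primal feasibility: A x = b.

This gives the KKT block system:
  [ Q   A^T ] [ x     ]   [-c ]
  [ A    0  ] [ lambda ] = [ b ]

Solving the linear system:
  x*      = (-0.8571, 0.2857)
  lambda* = (5.2857)
  f(x*)   = 7.7143

x* = (-0.8571, 0.2857), lambda* = (5.2857)


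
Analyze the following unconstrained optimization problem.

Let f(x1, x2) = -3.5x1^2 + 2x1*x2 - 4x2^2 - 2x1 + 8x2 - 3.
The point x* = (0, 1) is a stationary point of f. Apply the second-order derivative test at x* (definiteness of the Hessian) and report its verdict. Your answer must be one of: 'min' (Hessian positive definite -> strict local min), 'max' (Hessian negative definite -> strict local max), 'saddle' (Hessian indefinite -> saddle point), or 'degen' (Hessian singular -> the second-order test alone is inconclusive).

Compute the Hessian H = grad^2 f:
  H = [[-7, 2], [2, -8]]
Verify stationarity: grad f(x*) = H x* + g = (0, 0).
Eigenvalues of H: -9.5616, -5.4384.
Both eigenvalues < 0, so H is negative definite -> x* is a strict local max.

max


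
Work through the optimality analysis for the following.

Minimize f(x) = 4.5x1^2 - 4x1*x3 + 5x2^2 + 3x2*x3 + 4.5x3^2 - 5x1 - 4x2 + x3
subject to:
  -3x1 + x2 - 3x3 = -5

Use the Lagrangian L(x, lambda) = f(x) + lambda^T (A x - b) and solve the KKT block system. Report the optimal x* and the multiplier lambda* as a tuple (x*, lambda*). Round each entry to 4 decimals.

Form the Lagrangian:
  L(x, lambda) = (1/2) x^T Q x + c^T x + lambda^T (A x - b)
Stationarity (grad_x L = 0): Q x + c + A^T lambda = 0.
Primal feasibility: A x = b.

This gives the KKT block system:
  [ Q   A^T ] [ x     ]   [-c ]
  [ A    0  ] [ lambda ] = [ b ]

Solving the linear system:
  x*      = (1.102, 0.1345, 0.6095)
  lambda* = (0.8268)
  f(x*)   = -0.6523

x* = (1.102, 0.1345, 0.6095), lambda* = (0.8268)


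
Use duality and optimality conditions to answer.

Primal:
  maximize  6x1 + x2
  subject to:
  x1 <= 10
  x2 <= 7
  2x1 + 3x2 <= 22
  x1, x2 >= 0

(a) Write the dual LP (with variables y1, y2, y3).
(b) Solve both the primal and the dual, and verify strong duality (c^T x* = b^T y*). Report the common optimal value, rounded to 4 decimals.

The standard primal-dual pair for 'max c^T x s.t. A x <= b, x >= 0' is:
  Dual:  min b^T y  s.t.  A^T y >= c,  y >= 0.

So the dual LP is:
  minimize  10y1 + 7y2 + 22y3
  subject to:
    y1 + 2y3 >= 6
    y2 + 3y3 >= 1
    y1, y2, y3 >= 0

Solving the primal: x* = (10, 0.6667).
  primal value c^T x* = 60.6667.
Solving the dual: y* = (5.3333, 0, 0.3333).
  dual value b^T y* = 60.6667.
Strong duality: c^T x* = b^T y*. Confirmed.

60.6667


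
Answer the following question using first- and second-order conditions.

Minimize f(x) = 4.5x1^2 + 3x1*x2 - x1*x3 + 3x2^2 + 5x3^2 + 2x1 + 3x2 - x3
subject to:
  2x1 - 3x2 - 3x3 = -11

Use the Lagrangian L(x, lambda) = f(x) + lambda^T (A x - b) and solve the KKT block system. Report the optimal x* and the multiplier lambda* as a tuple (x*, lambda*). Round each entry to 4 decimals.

Form the Lagrangian:
  L(x, lambda) = (1/2) x^T Q x + c^T x + lambda^T (A x - b)
Stationarity (grad_x L = 0): Q x + c + A^T lambda = 0.
Primal feasibility: A x = b.

This gives the KKT block system:
  [ Q   A^T ] [ x     ]   [-c ]
  [ A    0  ] [ lambda ] = [ b ]

Solving the linear system:
  x*      = (-1.4286, 1.8036, 0.9107)
  lambda* = (3.1786)
  f(x*)   = 18.3036

x* = (-1.4286, 1.8036, 0.9107), lambda* = (3.1786)


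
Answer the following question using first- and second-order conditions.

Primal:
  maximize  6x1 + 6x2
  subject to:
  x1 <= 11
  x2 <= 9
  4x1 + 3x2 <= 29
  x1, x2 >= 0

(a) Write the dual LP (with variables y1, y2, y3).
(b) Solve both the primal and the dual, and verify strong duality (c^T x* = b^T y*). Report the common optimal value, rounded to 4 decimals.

The standard primal-dual pair for 'max c^T x s.t. A x <= b, x >= 0' is:
  Dual:  min b^T y  s.t.  A^T y >= c,  y >= 0.

So the dual LP is:
  minimize  11y1 + 9y2 + 29y3
  subject to:
    y1 + 4y3 >= 6
    y2 + 3y3 >= 6
    y1, y2, y3 >= 0

Solving the primal: x* = (0.5, 9).
  primal value c^T x* = 57.
Solving the dual: y* = (0, 1.5, 1.5).
  dual value b^T y* = 57.
Strong duality: c^T x* = b^T y*. Confirmed.

57


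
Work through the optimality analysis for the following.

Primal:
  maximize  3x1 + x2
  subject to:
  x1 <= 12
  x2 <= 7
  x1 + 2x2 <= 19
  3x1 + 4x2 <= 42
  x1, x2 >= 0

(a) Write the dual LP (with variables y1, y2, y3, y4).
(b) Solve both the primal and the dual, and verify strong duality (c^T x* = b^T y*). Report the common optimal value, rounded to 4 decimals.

The standard primal-dual pair for 'max c^T x s.t. A x <= b, x >= 0' is:
  Dual:  min b^T y  s.t.  A^T y >= c,  y >= 0.

So the dual LP is:
  minimize  12y1 + 7y2 + 19y3 + 42y4
  subject to:
    y1 + y3 + 3y4 >= 3
    y2 + 2y3 + 4y4 >= 1
    y1, y2, y3, y4 >= 0

Solving the primal: x* = (12, 1.5).
  primal value c^T x* = 37.5.
Solving the dual: y* = (2.25, 0, 0, 0.25).
  dual value b^T y* = 37.5.
Strong duality: c^T x* = b^T y*. Confirmed.

37.5


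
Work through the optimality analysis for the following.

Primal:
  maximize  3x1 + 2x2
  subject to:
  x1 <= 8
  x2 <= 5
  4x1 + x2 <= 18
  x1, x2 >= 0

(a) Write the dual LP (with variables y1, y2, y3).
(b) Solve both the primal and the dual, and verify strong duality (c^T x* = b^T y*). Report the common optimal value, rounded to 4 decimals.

The standard primal-dual pair for 'max c^T x s.t. A x <= b, x >= 0' is:
  Dual:  min b^T y  s.t.  A^T y >= c,  y >= 0.

So the dual LP is:
  minimize  8y1 + 5y2 + 18y3
  subject to:
    y1 + 4y3 >= 3
    y2 + y3 >= 2
    y1, y2, y3 >= 0

Solving the primal: x* = (3.25, 5).
  primal value c^T x* = 19.75.
Solving the dual: y* = (0, 1.25, 0.75).
  dual value b^T y* = 19.75.
Strong duality: c^T x* = b^T y*. Confirmed.

19.75


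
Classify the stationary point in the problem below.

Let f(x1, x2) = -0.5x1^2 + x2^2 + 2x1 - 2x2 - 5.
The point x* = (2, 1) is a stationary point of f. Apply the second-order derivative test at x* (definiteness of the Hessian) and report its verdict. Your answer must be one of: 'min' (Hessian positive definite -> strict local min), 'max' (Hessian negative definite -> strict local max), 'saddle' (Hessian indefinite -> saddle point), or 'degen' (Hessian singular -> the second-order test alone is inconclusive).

Compute the Hessian H = grad^2 f:
  H = [[-1, 0], [0, 2]]
Verify stationarity: grad f(x*) = H x* + g = (0, 0).
Eigenvalues of H: -1, 2.
Eigenvalues have mixed signs, so H is indefinite -> x* is a saddle point.

saddle


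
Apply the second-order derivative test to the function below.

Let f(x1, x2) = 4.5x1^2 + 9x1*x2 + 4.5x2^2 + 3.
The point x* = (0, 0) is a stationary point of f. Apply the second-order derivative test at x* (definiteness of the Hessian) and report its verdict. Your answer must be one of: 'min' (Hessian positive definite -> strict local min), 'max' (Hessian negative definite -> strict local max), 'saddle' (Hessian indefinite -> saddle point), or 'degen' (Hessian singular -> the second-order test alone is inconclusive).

Compute the Hessian H = grad^2 f:
  H = [[9, 9], [9, 9]]
Verify stationarity: grad f(x*) = H x* + g = (0, 0).
Eigenvalues of H: 0, 18.
H has a zero eigenvalue (singular; positive semidefinite but not definite), so H is neither positive definite, negative definite, nor indefinite. The second-order test alone is inconclusive -> degen.
(Indeed, f is constant along the null direction of H through x*, so x* is not a strict local extremum.)

degen


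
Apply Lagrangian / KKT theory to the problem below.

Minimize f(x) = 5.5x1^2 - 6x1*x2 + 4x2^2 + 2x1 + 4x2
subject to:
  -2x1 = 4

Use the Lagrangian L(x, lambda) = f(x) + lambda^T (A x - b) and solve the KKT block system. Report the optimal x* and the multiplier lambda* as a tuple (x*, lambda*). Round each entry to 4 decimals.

Form the Lagrangian:
  L(x, lambda) = (1/2) x^T Q x + c^T x + lambda^T (A x - b)
Stationarity (grad_x L = 0): Q x + c + A^T lambda = 0.
Primal feasibility: A x = b.

This gives the KKT block system:
  [ Q   A^T ] [ x     ]   [-c ]
  [ A    0  ] [ lambda ] = [ b ]

Solving the linear system:
  x*      = (-2, -2)
  lambda* = (-4)
  f(x*)   = 2

x* = (-2, -2), lambda* = (-4)


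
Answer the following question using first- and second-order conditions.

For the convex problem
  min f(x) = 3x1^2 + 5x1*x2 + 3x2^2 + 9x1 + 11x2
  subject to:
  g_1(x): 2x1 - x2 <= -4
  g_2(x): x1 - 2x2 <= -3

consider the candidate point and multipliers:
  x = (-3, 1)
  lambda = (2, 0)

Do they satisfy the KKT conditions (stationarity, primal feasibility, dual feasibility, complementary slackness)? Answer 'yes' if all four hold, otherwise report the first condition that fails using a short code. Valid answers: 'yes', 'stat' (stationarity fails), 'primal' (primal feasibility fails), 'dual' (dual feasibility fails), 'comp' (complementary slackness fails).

Gradient of f: grad f(x) = Q x + c = (-4, 2)
Constraint values g_i(x) = a_i^T x - b_i:
  g_1((-3, 1)) = -3
  g_2((-3, 1)) = -2
Stationarity residual: grad f(x) + sum_i lambda_i a_i = (0, 0)
  -> stationarity OK
Primal feasibility (all g_i <= 0): OK
Dual feasibility (all lambda_i >= 0): OK
Complementary slackness (lambda_i * g_i(x) = 0 for all i): FAILS

Verdict: the first failing condition is complementary_slackness -> comp.

comp


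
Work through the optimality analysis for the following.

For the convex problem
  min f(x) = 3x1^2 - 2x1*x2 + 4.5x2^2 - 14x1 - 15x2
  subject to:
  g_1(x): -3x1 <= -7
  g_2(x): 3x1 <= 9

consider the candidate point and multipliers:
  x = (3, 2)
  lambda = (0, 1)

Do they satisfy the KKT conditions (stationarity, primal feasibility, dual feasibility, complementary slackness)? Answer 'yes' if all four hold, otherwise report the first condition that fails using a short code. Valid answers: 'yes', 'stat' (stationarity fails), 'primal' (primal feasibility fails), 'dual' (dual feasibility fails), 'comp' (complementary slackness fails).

Gradient of f: grad f(x) = Q x + c = (0, -3)
Constraint values g_i(x) = a_i^T x - b_i:
  g_1((3, 2)) = -2
  g_2((3, 2)) = 0
Stationarity residual: grad f(x) + sum_i lambda_i a_i = (3, -3)
  -> stationarity FAILS
Primal feasibility (all g_i <= 0): OK
Dual feasibility (all lambda_i >= 0): OK
Complementary slackness (lambda_i * g_i(x) = 0 for all i): OK

Verdict: the first failing condition is stationarity -> stat.

stat


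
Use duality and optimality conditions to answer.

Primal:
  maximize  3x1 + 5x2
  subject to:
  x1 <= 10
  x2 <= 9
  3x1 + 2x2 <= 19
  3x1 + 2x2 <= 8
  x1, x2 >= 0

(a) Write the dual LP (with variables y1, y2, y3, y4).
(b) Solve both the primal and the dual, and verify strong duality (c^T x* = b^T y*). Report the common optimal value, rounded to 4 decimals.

The standard primal-dual pair for 'max c^T x s.t. A x <= b, x >= 0' is:
  Dual:  min b^T y  s.t.  A^T y >= c,  y >= 0.

So the dual LP is:
  minimize  10y1 + 9y2 + 19y3 + 8y4
  subject to:
    y1 + 3y3 + 3y4 >= 3
    y2 + 2y3 + 2y4 >= 5
    y1, y2, y3, y4 >= 0

Solving the primal: x* = (0, 4).
  primal value c^T x* = 20.
Solving the dual: y* = (0, 0, 0, 2.5).
  dual value b^T y* = 20.
Strong duality: c^T x* = b^T y*. Confirmed.

20


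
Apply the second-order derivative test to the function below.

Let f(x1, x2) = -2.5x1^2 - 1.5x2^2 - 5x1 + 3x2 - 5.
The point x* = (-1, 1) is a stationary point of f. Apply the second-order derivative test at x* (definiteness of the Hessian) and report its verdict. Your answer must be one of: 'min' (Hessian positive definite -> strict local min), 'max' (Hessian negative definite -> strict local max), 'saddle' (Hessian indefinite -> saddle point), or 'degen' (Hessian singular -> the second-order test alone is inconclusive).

Compute the Hessian H = grad^2 f:
  H = [[-5, 0], [0, -3]]
Verify stationarity: grad f(x*) = H x* + g = (0, 0).
Eigenvalues of H: -5, -3.
Both eigenvalues < 0, so H is negative definite -> x* is a strict local max.

max


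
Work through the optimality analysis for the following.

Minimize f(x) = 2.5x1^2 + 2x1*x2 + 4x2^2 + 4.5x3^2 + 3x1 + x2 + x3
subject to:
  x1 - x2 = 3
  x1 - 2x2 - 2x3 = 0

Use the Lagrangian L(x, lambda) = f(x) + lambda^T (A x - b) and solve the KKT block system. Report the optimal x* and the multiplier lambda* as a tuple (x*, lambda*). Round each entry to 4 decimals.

Form the Lagrangian:
  L(x, lambda) = (1/2) x^T Q x + c^T x + lambda^T (A x - b)
Stationarity (grad_x L = 0): Q x + c + A^T lambda = 0.
Primal feasibility: A x = b.

This gives the KKT block system:
  [ Q   A^T ] [ x     ]   [-c ]
  [ A    0  ] [ lambda ] = [ b ]

Solving the linear system:
  x*      = (2.0779, -0.9221, 1.961)
  lambda* = (-20.8701, 9.3247)
  f(x*)   = 34.9416

x* = (2.0779, -0.9221, 1.961), lambda* = (-20.8701, 9.3247)


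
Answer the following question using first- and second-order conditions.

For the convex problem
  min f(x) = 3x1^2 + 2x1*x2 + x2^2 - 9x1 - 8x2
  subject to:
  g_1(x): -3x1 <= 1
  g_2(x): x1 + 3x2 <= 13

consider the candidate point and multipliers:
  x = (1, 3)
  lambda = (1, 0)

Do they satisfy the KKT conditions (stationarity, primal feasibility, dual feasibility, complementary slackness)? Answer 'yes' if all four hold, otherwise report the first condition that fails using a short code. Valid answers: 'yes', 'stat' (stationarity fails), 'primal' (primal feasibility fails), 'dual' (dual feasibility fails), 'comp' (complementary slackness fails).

Gradient of f: grad f(x) = Q x + c = (3, 0)
Constraint values g_i(x) = a_i^T x - b_i:
  g_1((1, 3)) = -4
  g_2((1, 3)) = -3
Stationarity residual: grad f(x) + sum_i lambda_i a_i = (0, 0)
  -> stationarity OK
Primal feasibility (all g_i <= 0): OK
Dual feasibility (all lambda_i >= 0): OK
Complementary slackness (lambda_i * g_i(x) = 0 for all i): FAILS

Verdict: the first failing condition is complementary_slackness -> comp.

comp


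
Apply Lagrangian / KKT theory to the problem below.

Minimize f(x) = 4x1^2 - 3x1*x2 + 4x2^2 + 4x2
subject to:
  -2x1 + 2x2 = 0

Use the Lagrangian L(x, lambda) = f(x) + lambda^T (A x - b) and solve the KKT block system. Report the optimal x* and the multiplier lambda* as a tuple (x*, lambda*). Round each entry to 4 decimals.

Form the Lagrangian:
  L(x, lambda) = (1/2) x^T Q x + c^T x + lambda^T (A x - b)
Stationarity (grad_x L = 0): Q x + c + A^T lambda = 0.
Primal feasibility: A x = b.

This gives the KKT block system:
  [ Q   A^T ] [ x     ]   [-c ]
  [ A    0  ] [ lambda ] = [ b ]

Solving the linear system:
  x*      = (-0.4, -0.4)
  lambda* = (-1)
  f(x*)   = -0.8

x* = (-0.4, -0.4), lambda* = (-1)


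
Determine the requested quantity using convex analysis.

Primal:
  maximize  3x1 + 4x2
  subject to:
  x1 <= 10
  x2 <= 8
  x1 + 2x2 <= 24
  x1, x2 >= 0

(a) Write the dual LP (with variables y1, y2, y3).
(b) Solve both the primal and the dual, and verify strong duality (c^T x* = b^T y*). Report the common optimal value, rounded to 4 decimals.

The standard primal-dual pair for 'max c^T x s.t. A x <= b, x >= 0' is:
  Dual:  min b^T y  s.t.  A^T y >= c,  y >= 0.

So the dual LP is:
  minimize  10y1 + 8y2 + 24y3
  subject to:
    y1 + y3 >= 3
    y2 + 2y3 >= 4
    y1, y2, y3 >= 0

Solving the primal: x* = (10, 7).
  primal value c^T x* = 58.
Solving the dual: y* = (1, 0, 2).
  dual value b^T y* = 58.
Strong duality: c^T x* = b^T y*. Confirmed.

58


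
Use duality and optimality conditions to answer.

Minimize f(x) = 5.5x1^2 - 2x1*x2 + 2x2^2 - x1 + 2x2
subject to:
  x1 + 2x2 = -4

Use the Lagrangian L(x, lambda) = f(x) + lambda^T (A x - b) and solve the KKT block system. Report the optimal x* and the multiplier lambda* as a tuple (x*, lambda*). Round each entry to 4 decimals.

Form the Lagrangian:
  L(x, lambda) = (1/2) x^T Q x + c^T x + lambda^T (A x - b)
Stationarity (grad_x L = 0): Q x + c + A^T lambda = 0.
Primal feasibility: A x = b.

This gives the KKT block system:
  [ Q   A^T ] [ x     ]   [-c ]
  [ A    0  ] [ lambda ] = [ b ]

Solving the linear system:
  x*      = (-0.4286, -1.7857)
  lambda* = (2.1429)
  f(x*)   = 2.7143

x* = (-0.4286, -1.7857), lambda* = (2.1429)


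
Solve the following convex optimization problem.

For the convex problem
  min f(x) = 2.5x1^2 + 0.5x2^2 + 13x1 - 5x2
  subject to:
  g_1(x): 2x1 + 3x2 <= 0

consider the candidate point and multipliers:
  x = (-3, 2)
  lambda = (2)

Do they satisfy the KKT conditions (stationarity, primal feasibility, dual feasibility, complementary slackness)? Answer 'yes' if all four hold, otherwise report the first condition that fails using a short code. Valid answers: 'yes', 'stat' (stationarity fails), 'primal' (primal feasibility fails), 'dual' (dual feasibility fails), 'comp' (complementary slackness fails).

Gradient of f: grad f(x) = Q x + c = (-2, -3)
Constraint values g_i(x) = a_i^T x - b_i:
  g_1((-3, 2)) = 0
Stationarity residual: grad f(x) + sum_i lambda_i a_i = (2, 3)
  -> stationarity FAILS
Primal feasibility (all g_i <= 0): OK
Dual feasibility (all lambda_i >= 0): OK
Complementary slackness (lambda_i * g_i(x) = 0 for all i): OK

Verdict: the first failing condition is stationarity -> stat.

stat


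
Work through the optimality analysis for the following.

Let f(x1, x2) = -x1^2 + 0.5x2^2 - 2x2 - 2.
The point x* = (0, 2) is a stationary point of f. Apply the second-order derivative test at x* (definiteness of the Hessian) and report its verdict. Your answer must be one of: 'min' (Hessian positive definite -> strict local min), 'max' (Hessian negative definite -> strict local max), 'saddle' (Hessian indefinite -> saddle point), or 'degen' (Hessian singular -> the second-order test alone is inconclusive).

Compute the Hessian H = grad^2 f:
  H = [[-2, 0], [0, 1]]
Verify stationarity: grad f(x*) = H x* + g = (0, 0).
Eigenvalues of H: -2, 1.
Eigenvalues have mixed signs, so H is indefinite -> x* is a saddle point.

saddle


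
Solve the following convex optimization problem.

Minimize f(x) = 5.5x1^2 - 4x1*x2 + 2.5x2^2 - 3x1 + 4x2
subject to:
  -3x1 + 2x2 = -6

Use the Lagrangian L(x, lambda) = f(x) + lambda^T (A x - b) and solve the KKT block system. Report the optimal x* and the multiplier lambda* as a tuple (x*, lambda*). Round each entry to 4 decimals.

Form the Lagrangian:
  L(x, lambda) = (1/2) x^T Q x + c^T x + lambda^T (A x - b)
Stationarity (grad_x L = 0): Q x + c + A^T lambda = 0.
Primal feasibility: A x = b.

This gives the KKT block system:
  [ Q   A^T ] [ x     ]   [-c ]
  [ A    0  ] [ lambda ] = [ b ]

Solving the linear system:
  x*      = (0.7317, -1.9024)
  lambda* = (4.2195)
  f(x*)   = 7.7561

x* = (0.7317, -1.9024), lambda* = (4.2195)


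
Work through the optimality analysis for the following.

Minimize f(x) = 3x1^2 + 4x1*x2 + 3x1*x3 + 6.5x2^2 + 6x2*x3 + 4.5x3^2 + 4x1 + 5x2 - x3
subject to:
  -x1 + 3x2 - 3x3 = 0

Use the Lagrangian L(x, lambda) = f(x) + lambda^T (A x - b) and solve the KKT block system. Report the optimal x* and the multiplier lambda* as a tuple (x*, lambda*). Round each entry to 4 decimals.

Form the Lagrangian:
  L(x, lambda) = (1/2) x^T Q x + c^T x + lambda^T (A x - b)
Stationarity (grad_x L = 0): Q x + c + A^T lambda = 0.
Primal feasibility: A x = b.

This gives the KKT block system:
  [ Q   A^T ] [ x     ]   [-c ]
  [ A    0  ] [ lambda ] = [ b ]

Solving the linear system:
  x*      = (-0.8394, -0.0683, 0.2115)
  lambda* = (-0.6747)
  f(x*)   = -1.9552

x* = (-0.8394, -0.0683, 0.2115), lambda* = (-0.6747)


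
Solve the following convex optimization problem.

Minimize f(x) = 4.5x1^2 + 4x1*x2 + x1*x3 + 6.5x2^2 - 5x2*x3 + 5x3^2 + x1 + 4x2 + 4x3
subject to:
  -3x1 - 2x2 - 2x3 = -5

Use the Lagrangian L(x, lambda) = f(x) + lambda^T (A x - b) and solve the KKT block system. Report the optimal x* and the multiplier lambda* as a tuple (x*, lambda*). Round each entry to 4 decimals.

Form the Lagrangian:
  L(x, lambda) = (1/2) x^T Q x + c^T x + lambda^T (A x - b)
Stationarity (grad_x L = 0): Q x + c + A^T lambda = 0.
Primal feasibility: A x = b.

This gives the KKT block system:
  [ Q   A^T ] [ x     ]   [-c ]
  [ A    0  ] [ lambda ] = [ b ]

Solving the linear system:
  x*      = (1.2532, 0.168, 0.4522)
  lambda* = (4.4677)
  f(x*)   = 13.0362

x* = (1.2532, 0.168, 0.4522), lambda* = (4.4677)


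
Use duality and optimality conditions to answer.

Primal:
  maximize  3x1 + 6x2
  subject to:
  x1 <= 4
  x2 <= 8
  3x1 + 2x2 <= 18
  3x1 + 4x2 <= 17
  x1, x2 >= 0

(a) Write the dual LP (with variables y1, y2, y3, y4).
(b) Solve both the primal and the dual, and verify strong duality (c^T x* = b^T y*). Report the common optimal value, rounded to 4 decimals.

The standard primal-dual pair for 'max c^T x s.t. A x <= b, x >= 0' is:
  Dual:  min b^T y  s.t.  A^T y >= c,  y >= 0.

So the dual LP is:
  minimize  4y1 + 8y2 + 18y3 + 17y4
  subject to:
    y1 + 3y3 + 3y4 >= 3
    y2 + 2y3 + 4y4 >= 6
    y1, y2, y3, y4 >= 0

Solving the primal: x* = (0, 4.25).
  primal value c^T x* = 25.5.
Solving the dual: y* = (0, 0, 0, 1.5).
  dual value b^T y* = 25.5.
Strong duality: c^T x* = b^T y*. Confirmed.

25.5
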